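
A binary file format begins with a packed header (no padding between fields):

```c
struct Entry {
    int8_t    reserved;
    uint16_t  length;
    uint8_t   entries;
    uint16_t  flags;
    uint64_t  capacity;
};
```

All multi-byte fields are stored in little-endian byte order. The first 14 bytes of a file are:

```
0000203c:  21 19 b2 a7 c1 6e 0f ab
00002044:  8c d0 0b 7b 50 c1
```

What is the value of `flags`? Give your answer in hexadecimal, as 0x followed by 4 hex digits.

`flags` follows `reserved` (1 B), `length` (2 B), `entries` (1 B), so it starts at offset 1 + 2 + 1 = 4 and occupies 2 bytes.
Bytes at offsets 4..5: C1 6E.
In little-endian order the low byte comes first in memory.
Reassemble most-significant byte first: 6E C1 → 0x6EC1.

0x6EC1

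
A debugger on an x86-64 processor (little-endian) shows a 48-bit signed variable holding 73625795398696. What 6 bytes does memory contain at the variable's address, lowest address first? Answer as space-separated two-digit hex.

28 8C 61 57 F6 42

73625795398696 in hexadecimal, padded to 48 bits, is 0x42F657618C28.
Split into bytes (most-significant first): 42 F6 57 61 8C 28.
Little-endian stores the least-significant byte at the lowest address.
So at ascending addresses the bytes are 28 8C 61 57 F6 42.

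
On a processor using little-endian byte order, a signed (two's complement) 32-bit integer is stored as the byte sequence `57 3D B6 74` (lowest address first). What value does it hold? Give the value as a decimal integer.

1958100311

Little-endian: lowest address holds the least-significant byte.
Reassemble most-significant byte first: 74 B6 3D 57 → 0x74B63D57.
0x74B63D57 = 1958100311.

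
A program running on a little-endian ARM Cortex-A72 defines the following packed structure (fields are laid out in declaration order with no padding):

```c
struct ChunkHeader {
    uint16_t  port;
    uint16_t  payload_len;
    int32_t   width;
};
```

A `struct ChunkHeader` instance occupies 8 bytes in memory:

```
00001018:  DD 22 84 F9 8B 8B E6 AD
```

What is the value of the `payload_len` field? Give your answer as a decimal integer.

63876

`payload_len` follows `port` (2 bytes), so it starts at byte offset 2 and occupies 2 bytes.
Bytes at offsets 2..3: 84 F9.
In little-endian order the low byte comes first in memory.
Reassemble most-significant byte first: F9 84 → 0xF984.
0xF984 = 63876.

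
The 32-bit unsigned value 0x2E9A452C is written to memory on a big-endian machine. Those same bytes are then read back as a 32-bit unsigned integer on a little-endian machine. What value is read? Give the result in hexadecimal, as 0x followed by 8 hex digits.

Stored big-endian, the bytes at ascending addresses are 2E 9A 45 2C.
Read back as little-endian, the first byte is least significant, giving 0x2C459A2E.

0x2C459A2E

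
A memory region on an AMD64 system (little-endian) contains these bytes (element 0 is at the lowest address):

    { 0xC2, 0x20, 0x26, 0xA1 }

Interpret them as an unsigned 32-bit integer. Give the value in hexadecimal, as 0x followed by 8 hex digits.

0xA12620C2

Little-endian: lowest address holds the least-significant byte.
Reassemble most-significant byte first: A1 26 20 C2 → 0xA12620C2.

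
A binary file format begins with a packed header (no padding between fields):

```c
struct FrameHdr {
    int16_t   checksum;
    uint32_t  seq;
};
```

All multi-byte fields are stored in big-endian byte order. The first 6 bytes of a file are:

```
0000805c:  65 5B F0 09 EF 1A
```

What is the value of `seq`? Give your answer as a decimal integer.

`seq` follows `checksum` (2 bytes), so it starts at byte offset 2 and occupies 4 bytes.
Bytes at offsets 2..5: F0 09 EF 1A.
Big-endian: lowest address holds the most-significant byte.
The bytes are already most-significant first: 0xF009EF1A.
0xF009EF1A = 4027182874.

4027182874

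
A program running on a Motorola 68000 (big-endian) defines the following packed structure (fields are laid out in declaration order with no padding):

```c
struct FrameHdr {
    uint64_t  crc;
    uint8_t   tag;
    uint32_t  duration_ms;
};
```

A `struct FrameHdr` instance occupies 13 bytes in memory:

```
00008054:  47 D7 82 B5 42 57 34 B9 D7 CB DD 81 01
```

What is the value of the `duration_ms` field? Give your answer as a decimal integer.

3420291329

`duration_ms` follows `crc` (8 B), `tag` (1 B), so it starts at offset 8 + 1 = 9 and occupies 4 bytes.
Bytes at offsets 9..12: CB DD 81 01.
Big-endian stores the most-significant byte at the lowest address.
The bytes are already most-significant first: 0xCBDD8101.
0xCBDD8101 = 3420291329.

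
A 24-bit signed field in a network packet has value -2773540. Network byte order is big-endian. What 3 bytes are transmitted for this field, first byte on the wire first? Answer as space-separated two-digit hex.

Two's complement of -2773540 in 24 bits: 2773540 = 0x2A5224; invert → 0xD5ADDB; add 1 → 0xD5ADDC.
Split into bytes (most-significant first): D5 AD DC.
Big-endian stores the most-significant byte at the lowest address.
So the memory order matches the most-significant-first order: D5 AD DC.

D5 AD DC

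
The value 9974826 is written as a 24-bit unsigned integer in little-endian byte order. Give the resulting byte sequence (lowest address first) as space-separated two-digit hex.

9974826 in hexadecimal, padded to 24 bits, is 0x98342A.
Split into bytes (most-significant first): 98 34 2A.
Little-endian: lowest address holds the least-significant byte.
So at ascending addresses the bytes are 2A 34 98.

2A 34 98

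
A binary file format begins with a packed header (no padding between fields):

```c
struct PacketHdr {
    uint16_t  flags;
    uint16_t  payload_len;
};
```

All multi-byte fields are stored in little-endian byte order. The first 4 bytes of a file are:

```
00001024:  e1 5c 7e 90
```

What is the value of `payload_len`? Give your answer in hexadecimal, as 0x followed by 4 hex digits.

`payload_len` follows `flags` (2 bytes), so it starts at byte offset 2 and occupies 2 bytes.
Bytes at offsets 2..3: 7E 90.
Little-endian stores the least-significant byte at the lowest address.
Reassemble most-significant byte first: 90 7E → 0x907E.

0x907E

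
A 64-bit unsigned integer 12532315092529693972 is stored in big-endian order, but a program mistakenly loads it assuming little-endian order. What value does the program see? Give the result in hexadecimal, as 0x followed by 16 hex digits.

0x14C57F772DBAEBAD

12532315092529693972 in 64-bit hexadecimal is 0xADEBBA2D777FC514.
Stored big-endian, the bytes at ascending addresses are AD EB BA 2D 77 7F C5 14.
Read back as little-endian, the first byte is least significant, giving 0x14C57F772DBAEBAD.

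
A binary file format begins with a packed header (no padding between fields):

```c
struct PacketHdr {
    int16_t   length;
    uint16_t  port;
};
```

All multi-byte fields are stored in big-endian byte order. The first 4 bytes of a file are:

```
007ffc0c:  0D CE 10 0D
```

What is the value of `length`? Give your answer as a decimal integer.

3534

`length` is the first field, at byte offset 0, occupying 2 bytes.
Bytes at offsets 0..1: 0D CE.
Big-endian: lowest address holds the most-significant byte.
The bytes are already most-significant first: 0x0DCE.
0x0DCE = 3534.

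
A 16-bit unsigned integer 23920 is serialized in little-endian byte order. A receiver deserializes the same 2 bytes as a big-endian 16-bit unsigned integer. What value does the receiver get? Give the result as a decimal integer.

23920 in 16-bit hexadecimal is 0x5D70.
Stored little-endian, the bytes at ascending addresses are 70 5D.
Read back as big-endian, the last byte is least significant, giving 0x705D.
0x705D = 28765.

28765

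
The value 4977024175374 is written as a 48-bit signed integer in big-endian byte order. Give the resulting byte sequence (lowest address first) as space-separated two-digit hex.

04 86 CD C2 0D 0E

4977024175374 in hexadecimal, padded to 48 bits, is 0x0486CDC20D0E.
Split into bytes (most-significant first): 04 86 CD C2 0D 0E.
Big-endian: lowest address holds the most-significant byte.
So the memory order matches the most-significant-first order: 04 86 CD C2 0D 0E.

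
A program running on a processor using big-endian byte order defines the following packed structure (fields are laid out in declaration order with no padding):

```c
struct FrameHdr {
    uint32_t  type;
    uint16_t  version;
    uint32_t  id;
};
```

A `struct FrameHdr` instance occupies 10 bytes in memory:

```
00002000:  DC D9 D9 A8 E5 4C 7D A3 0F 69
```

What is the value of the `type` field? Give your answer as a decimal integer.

`type` is the first field, at byte offset 0, occupying 4 bytes.
Bytes at offsets 0..3: DC D9 D9 A8.
Big-endian: lowest address holds the most-significant byte.
The bytes are already most-significant first: 0xDCD9D9A8.
0xDCD9D9A8 = 3705264552.

3705264552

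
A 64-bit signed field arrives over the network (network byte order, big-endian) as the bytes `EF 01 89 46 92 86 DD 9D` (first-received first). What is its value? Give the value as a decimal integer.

-1224546687469036131

Big-endian stores the most-significant byte at the lowest address.
The bytes are already most-significant first: 0xEF0189469286DD9D.
Top bit is set, so as a signed 64-bit value this is 0xEF0189469286DD9D − 2^64 = -1224546687469036131.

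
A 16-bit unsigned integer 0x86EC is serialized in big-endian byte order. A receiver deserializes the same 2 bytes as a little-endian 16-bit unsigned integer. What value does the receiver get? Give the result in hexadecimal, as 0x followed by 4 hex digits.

0xEC86

Stored big-endian, the bytes at ascending addresses are 86 EC.
Read back as little-endian, the first byte is least significant, giving 0xEC86.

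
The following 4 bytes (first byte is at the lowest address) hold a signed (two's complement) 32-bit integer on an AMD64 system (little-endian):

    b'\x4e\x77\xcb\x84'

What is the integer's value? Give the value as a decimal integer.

-2067040434

Little-endian stores the least-significant byte at the lowest address.
Reassemble most-significant byte first: 84 CB 77 4E → 0x84CB774E.
Top bit is set, so as a signed 32-bit value this is 0x84CB774E − 2^32 = -2067040434.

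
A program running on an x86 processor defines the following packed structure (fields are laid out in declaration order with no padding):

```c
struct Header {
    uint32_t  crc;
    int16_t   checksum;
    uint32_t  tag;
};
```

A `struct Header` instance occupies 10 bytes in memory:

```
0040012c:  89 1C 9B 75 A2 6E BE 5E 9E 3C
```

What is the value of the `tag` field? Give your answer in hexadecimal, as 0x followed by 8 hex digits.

0x3C9E5EBE

`tag` follows `crc` (4 B), `checksum` (2 B), so it starts at offset 4 + 2 = 6 and occupies 4 bytes.
Bytes at offsets 6..9: BE 5E 9E 3C.
Little-endian stores the least-significant byte at the lowest address.
Reassemble most-significant byte first: 3C 9E 5E BE → 0x3C9E5EBE.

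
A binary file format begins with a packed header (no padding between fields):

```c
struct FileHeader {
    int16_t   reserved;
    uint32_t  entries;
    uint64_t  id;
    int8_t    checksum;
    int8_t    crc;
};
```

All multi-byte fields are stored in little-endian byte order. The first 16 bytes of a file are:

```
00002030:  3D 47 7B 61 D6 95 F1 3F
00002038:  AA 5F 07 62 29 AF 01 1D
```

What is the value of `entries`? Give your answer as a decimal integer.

2513854843

`entries` follows `reserved` (2 bytes), so it starts at byte offset 2 and occupies 4 bytes.
Bytes at offsets 2..5: 7B 61 D6 95.
Little-endian: lowest address holds the least-significant byte.
Reassemble most-significant byte first: 95 D6 61 7B → 0x95D6617B.
0x95D6617B = 2513854843.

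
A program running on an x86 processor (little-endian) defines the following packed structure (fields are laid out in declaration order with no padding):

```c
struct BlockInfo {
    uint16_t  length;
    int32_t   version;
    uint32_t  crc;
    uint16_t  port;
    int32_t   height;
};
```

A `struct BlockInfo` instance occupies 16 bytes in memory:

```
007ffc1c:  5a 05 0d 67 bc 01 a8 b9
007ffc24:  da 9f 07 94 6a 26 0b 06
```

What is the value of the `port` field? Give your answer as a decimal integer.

`port` follows `length` (2 B), `version` (4 B), `crc` (4 B), so it starts at offset 2 + 4 + 4 = 10 and occupies 2 bytes.
Bytes at offsets 10..11: 07 94.
Little-endian: lowest address holds the least-significant byte.
Reassemble most-significant byte first: 94 07 → 0x9407.
0x9407 = 37895.

37895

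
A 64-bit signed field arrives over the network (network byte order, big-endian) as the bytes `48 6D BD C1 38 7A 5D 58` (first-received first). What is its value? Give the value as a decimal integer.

5219036180766154072

Big-endian stores the most-significant byte at the lowest address.
The bytes are already most-significant first: 0x486DBDC1387A5D58.
0x486DBDC1387A5D58 = 5219036180766154072.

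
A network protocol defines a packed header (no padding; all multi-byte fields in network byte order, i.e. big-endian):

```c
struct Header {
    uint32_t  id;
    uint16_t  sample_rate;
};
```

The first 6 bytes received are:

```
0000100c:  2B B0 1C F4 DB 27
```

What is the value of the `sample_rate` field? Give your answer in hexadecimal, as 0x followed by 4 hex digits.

`sample_rate` follows `id` (4 bytes), so it starts at byte offset 4 and occupies 2 bytes.
Bytes at offsets 4..5: DB 27.
In big-endian order the high byte comes first in memory.
The bytes are already most-significant first: 0xDB27.

0xDB27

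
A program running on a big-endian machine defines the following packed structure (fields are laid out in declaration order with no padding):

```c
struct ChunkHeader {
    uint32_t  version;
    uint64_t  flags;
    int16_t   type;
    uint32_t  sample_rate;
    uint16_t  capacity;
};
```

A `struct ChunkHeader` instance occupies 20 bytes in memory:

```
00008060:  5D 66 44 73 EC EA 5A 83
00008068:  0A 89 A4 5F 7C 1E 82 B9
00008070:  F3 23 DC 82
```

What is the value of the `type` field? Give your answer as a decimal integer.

31774

`type` follows `version` (4 B), `flags` (8 B), so it starts at offset 4 + 8 = 12 and occupies 2 bytes.
Bytes at offsets 12..13: 7C 1E.
Big-endian: lowest address holds the most-significant byte.
The bytes are already most-significant first: 0x7C1E.
0x7C1E = 31774.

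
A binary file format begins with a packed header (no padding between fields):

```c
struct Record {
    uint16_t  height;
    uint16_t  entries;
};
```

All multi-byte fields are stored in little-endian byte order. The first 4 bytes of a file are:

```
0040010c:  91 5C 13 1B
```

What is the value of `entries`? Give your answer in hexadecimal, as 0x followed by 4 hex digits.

0x1B13

`entries` follows `height` (2 bytes), so it starts at byte offset 2 and occupies 2 bytes.
Bytes at offsets 2..3: 13 1B.
Little-endian: lowest address holds the least-significant byte.
Reassemble most-significant byte first: 1B 13 → 0x1B13.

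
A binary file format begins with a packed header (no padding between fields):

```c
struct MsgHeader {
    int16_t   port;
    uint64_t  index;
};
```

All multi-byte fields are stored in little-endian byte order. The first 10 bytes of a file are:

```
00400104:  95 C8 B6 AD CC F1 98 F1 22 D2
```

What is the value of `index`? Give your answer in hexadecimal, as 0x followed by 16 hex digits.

0xD222F198F1CCADB6

`index` follows `port` (2 bytes), so it starts at byte offset 2 and occupies 8 bytes.
Bytes at offsets 2..9: B6 AD CC F1 98 F1 22 D2.
Little-endian: lowest address holds the least-significant byte.
Reassemble most-significant byte first: D2 22 F1 98 F1 CC AD B6 → 0xD222F198F1CCADB6.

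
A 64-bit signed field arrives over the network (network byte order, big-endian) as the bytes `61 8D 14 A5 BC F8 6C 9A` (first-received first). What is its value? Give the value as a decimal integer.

Big-endian: lowest address holds the most-significant byte.
The bytes are already most-significant first: 0x618D14A5BCF86C9A.
0x618D14A5BCF86C9A = 7029297295467768986.

7029297295467768986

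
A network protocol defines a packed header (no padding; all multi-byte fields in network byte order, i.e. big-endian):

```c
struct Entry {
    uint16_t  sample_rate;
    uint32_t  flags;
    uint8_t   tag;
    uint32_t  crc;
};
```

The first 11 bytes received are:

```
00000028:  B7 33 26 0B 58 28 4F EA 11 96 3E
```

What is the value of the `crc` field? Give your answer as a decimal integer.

3927021118

`crc` follows `sample_rate` (2 B), `flags` (4 B), `tag` (1 B), so it starts at offset 2 + 4 + 1 = 7 and occupies 4 bytes.
Bytes at offsets 7..10: EA 11 96 3E.
Big-endian stores the most-significant byte at the lowest address.
The bytes are already most-significant first: 0xEA11963E.
0xEA11963E = 3927021118.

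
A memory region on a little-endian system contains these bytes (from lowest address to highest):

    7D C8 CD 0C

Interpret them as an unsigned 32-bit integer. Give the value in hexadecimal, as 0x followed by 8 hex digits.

0x0CCDC87D

Little-endian: lowest address holds the least-significant byte.
Reassemble most-significant byte first: 0C CD C8 7D → 0x0CCDC87D.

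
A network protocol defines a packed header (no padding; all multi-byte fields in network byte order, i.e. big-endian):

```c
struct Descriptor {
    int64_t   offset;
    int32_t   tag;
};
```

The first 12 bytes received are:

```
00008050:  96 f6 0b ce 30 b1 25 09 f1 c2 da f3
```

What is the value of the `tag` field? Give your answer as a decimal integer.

-238888205

`tag` follows `offset` (8 bytes), so it starts at byte offset 8 and occupies 4 bytes.
Bytes at offsets 8..11: F1 C2 DA F3.
Big-endian: lowest address holds the most-significant byte.
The bytes are already most-significant first: 0xF1C2DAF3.
Top bit is set, so as a signed 32-bit value this is 0xF1C2DAF3 − 2^32 = -238888205.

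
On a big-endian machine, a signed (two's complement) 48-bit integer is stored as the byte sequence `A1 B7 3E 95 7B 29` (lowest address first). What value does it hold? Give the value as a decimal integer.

-103666575639767

Big-endian: lowest address holds the most-significant byte.
The bytes are already most-significant first: 0xA1B73E957B29.
Top bit is set, so as a signed 48-bit value this is 0xA1B73E957B29 − 2^48 = -103666575639767.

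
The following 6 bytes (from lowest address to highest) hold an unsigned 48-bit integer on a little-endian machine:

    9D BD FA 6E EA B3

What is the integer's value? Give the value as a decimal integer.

Little-endian: lowest address holds the least-significant byte.
Reassemble most-significant byte first: B3 EA 6E FA BD 9D → 0xB3EA6EFABD9D.
0xB3EA6EFABD9D = 197819465645469.

197819465645469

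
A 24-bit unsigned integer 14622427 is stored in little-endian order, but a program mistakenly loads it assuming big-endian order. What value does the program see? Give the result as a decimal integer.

14622427 in 24-bit hexadecimal is 0xDF1EDB.
Stored little-endian, the bytes at ascending addresses are DB 1E DF.
Read back as big-endian, the last byte is least significant, giving 0xDB1EDF.
0xDB1EDF = 14360287.

14360287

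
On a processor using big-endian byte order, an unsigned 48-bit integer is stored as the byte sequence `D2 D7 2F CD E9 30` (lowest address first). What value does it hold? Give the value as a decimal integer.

231821661825328

Big-endian stores the most-significant byte at the lowest address.
The bytes are already most-significant first: 0xD2D72FCDE930.
0xD2D72FCDE930 = 231821661825328.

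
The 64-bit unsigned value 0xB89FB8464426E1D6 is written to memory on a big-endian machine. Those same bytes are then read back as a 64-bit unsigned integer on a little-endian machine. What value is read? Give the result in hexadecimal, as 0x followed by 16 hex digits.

0xD6E1264446B89FB8

Stored big-endian, the bytes at ascending addresses are B8 9F B8 46 44 26 E1 D6.
Read back as little-endian, the first byte is least significant, giving 0xD6E1264446B89FB8.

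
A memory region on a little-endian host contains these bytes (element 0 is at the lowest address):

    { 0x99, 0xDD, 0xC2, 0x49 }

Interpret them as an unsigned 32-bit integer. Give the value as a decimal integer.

Little-endian stores the least-significant byte at the lowest address.
Reassemble most-significant byte first: 49 C2 DD 99 → 0x49C2DD99.
0x49C2DD99 = 1237507481.

1237507481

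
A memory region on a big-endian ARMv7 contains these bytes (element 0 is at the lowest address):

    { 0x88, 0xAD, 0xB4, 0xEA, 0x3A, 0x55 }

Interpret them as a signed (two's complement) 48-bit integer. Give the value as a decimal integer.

-131195330741675

In big-endian order the high byte comes first in memory.
The bytes are already most-significant first: 0x88ADB4EA3A55.
Top bit is set, so as a signed 48-bit value this is 0x88ADB4EA3A55 − 2^48 = -131195330741675.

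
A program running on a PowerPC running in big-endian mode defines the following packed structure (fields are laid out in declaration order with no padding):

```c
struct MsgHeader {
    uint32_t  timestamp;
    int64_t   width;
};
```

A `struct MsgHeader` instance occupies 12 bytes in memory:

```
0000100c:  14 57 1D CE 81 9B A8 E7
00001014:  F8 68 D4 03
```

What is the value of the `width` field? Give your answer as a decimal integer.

`width` follows `timestamp` (4 bytes), so it starts at byte offset 4 and occupies 8 bytes.
Bytes at offsets 4..11: 81 9B A8 E7 F8 68 D4 03.
Big-endian stores the most-significant byte at the lowest address.
The bytes are already most-significant first: 0x819BA8E7F868D403.
Top bit is set, so as a signed 64-bit value this is 0x819BA8E7F868D403 − 2^64 = -9107500107168164861.

-9107500107168164861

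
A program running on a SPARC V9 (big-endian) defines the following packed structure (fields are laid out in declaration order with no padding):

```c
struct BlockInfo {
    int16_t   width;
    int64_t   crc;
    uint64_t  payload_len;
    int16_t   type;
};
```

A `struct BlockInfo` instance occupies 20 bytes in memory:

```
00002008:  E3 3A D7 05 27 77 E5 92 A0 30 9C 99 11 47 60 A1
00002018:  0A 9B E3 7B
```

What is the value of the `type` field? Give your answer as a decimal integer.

-7301

`type` follows `width` (2 B), `crc` (8 B), `payload_len` (8 B), so it starts at offset 2 + 8 + 8 = 18 and occupies 2 bytes.
Bytes at offsets 18..19: E3 7B.
Big-endian: lowest address holds the most-significant byte.
The bytes are already most-significant first: 0xE37B.
Top bit is set, so as a signed 16-bit value this is 0xE37B − 2^16 = -7301.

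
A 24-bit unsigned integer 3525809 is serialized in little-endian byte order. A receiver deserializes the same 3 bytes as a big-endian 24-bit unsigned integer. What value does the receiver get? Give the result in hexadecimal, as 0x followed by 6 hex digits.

3525809 in 24-bit hexadecimal is 0x35CCB1.
Stored little-endian, the bytes at ascending addresses are B1 CC 35.
Read back as big-endian, the last byte is least significant, giving 0xB1CC35.

0xB1CC35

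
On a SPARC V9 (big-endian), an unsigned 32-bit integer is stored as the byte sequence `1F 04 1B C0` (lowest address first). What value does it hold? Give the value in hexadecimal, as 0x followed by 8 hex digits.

Big-endian stores the most-significant byte at the lowest address.
The bytes are already most-significant first: 0x1F041BC0.

0x1F041BC0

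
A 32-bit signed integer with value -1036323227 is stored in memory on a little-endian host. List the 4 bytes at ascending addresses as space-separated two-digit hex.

65 F6 3A C2

Two's complement of -1036323227 in 32 bits: 1036323227 = 0x3DC5099B; invert → 0xC23AF664; add 1 → 0xC23AF665.
Split into bytes (most-significant first): C2 3A F6 65.
Little-endian: lowest address holds the least-significant byte.
So at ascending addresses the bytes are 65 F6 3A C2.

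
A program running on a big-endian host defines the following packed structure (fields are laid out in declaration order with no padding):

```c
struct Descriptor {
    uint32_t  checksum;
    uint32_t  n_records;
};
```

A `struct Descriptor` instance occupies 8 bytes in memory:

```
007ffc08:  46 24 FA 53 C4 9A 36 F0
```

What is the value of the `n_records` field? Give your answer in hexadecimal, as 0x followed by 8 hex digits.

0xC49A36F0

`n_records` follows `checksum` (4 bytes), so it starts at byte offset 4 and occupies 4 bytes.
Bytes at offsets 4..7: C4 9A 36 F0.
Big-endian stores the most-significant byte at the lowest address.
The bytes are already most-significant first: 0xC49A36F0.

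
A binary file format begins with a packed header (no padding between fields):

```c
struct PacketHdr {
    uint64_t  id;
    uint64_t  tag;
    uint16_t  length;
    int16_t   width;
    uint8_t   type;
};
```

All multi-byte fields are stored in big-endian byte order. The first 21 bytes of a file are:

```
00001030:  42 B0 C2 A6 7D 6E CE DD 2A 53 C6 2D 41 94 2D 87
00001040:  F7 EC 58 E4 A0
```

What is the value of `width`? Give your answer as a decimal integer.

22756

`width` follows `id` (8 B), `tag` (8 B), `length` (2 B), so it starts at offset 8 + 8 + 2 = 18 and occupies 2 bytes.
Bytes at offsets 18..19: 58 E4.
In big-endian order the high byte comes first in memory.
The bytes are already most-significant first: 0x58E4.
0x58E4 = 22756.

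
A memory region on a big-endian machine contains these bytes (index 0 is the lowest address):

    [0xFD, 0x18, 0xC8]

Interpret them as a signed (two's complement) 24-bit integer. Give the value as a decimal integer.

Big-endian stores the most-significant byte at the lowest address.
The bytes are already most-significant first: 0xFD18C8.
Top bit is set, so as a signed 24-bit value this is 0xFD18C8 − 2^24 = -190264.

-190264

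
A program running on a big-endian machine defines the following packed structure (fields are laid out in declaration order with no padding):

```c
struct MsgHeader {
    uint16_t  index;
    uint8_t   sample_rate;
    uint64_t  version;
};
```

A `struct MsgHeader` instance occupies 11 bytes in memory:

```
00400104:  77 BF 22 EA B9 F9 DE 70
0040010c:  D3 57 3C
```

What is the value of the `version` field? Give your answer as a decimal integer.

16913824609337562940

`version` follows `index` (2 B), `sample_rate` (1 B), so it starts at offset 2 + 1 = 3 and occupies 8 bytes.
Bytes at offsets 3..10: EA B9 F9 DE 70 D3 57 3C.
Big-endian: lowest address holds the most-significant byte.
The bytes are already most-significant first: 0xEAB9F9DE70D3573C.
0xEAB9F9DE70D3573C = 16913824609337562940.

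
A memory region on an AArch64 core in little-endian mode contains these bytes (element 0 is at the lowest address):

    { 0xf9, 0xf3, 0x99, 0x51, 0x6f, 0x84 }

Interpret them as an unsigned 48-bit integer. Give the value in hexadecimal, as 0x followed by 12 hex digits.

Little-endian: lowest address holds the least-significant byte.
Reassemble most-significant byte first: 84 6F 51 99 F3 F9 → 0x846F5199F3F9.

0x846F5199F3F9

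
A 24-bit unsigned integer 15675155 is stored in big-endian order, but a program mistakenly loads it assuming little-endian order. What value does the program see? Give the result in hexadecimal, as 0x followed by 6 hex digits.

0x132FEF

15675155 in 24-bit hexadecimal is 0xEF2F13.
Stored big-endian, the bytes at ascending addresses are EF 2F 13.
Read back as little-endian, the first byte is least significant, giving 0x132FEF.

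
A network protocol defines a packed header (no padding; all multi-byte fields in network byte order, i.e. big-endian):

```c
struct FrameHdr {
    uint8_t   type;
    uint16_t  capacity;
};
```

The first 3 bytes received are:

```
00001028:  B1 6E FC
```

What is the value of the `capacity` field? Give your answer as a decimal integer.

`capacity` follows `type` (1 byte), so it starts at byte offset 1 and occupies 2 bytes.
Bytes at offsets 1..2: 6E FC.
Big-endian: lowest address holds the most-significant byte.
The bytes are already most-significant first: 0x6EFC.
0x6EFC = 28412.

28412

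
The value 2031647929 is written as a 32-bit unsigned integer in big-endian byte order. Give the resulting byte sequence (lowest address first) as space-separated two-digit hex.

79 18 7C B9

2031647929 in hexadecimal, padded to 32 bits, is 0x79187CB9.
Split into bytes (most-significant first): 79 18 7C B9.
In big-endian order the high byte comes first in memory.
So the memory order matches the most-significant-first order: 79 18 7C B9.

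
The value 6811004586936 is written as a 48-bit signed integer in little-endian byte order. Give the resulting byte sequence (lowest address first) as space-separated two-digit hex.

B8 4B 82 CF 31 06

6811004586936 in hexadecimal, padded to 48 bits, is 0x0631CF824BB8.
Split into bytes (most-significant first): 06 31 CF 82 4B B8.
Little-endian: lowest address holds the least-significant byte.
So at ascending addresses the bytes are B8 4B 82 CF 31 06.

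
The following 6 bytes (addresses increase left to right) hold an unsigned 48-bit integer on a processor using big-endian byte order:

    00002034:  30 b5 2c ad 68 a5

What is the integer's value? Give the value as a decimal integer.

53554696775845

In big-endian order the high byte comes first in memory.
The bytes are already most-significant first: 0x30B52CAD68A5.
0x30B52CAD68A5 = 53554696775845.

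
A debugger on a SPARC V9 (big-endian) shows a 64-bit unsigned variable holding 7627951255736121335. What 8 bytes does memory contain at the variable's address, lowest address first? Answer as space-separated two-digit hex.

7627951255736121335 in hexadecimal, padded to 64 bits, is 0x69DBED40A22577F7.
Split into bytes (most-significant first): 69 DB ED 40 A2 25 77 F7.
Big-endian: lowest address holds the most-significant byte.
So the memory order matches the most-significant-first order: 69 DB ED 40 A2 25 77 F7.

69 DB ED 40 A2 25 77 F7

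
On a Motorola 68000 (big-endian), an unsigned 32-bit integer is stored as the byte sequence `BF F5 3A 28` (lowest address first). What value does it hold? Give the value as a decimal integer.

Big-endian: lowest address holds the most-significant byte.
The bytes are already most-significant first: 0xBFF53A28.
0xBFF53A28 = 3220519464.

3220519464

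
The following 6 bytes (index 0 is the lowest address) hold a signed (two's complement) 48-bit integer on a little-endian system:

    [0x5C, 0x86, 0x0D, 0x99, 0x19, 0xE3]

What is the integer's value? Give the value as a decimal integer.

Little-endian: lowest address holds the least-significant byte.
Reassemble most-significant byte first: E3 19 99 0D 86 5C → 0xE319990D865C.
Top bit is set, so as a signed 48-bit value this is 0xE319990D865C − 2^48 = -31775895222692.

-31775895222692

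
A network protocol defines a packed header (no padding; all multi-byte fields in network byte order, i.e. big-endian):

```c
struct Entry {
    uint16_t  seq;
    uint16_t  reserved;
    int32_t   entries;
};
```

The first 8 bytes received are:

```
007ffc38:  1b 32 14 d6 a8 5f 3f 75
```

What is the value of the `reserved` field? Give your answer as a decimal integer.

5334

`reserved` follows `seq` (2 bytes), so it starts at byte offset 2 and occupies 2 bytes.
Bytes at offsets 2..3: 14 D6.
Big-endian: lowest address holds the most-significant byte.
The bytes are already most-significant first: 0x14D6.
0x14D6 = 5334.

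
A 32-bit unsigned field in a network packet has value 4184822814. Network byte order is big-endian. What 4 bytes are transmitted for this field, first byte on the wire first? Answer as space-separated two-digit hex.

4184822814 in hexadecimal, padded to 32 bits, is 0xF96F541E.
Split into bytes (most-significant first): F9 6F 54 1E.
Big-endian stores the most-significant byte at the lowest address.
So the memory order matches the most-significant-first order: F9 6F 54 1E.

F9 6F 54 1E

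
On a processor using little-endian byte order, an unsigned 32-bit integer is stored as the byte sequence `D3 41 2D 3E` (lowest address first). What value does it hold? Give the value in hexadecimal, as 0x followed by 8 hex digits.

Little-endian: lowest address holds the least-significant byte.
Reassemble most-significant byte first: 3E 2D 41 D3 → 0x3E2D41D3.

0x3E2D41D3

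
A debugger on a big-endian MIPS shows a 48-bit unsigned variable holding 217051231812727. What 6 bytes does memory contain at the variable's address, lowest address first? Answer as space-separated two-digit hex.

C5 68 2D 91 FC 77

217051231812727 in hexadecimal, padded to 48 bits, is 0xC5682D91FC77.
Split into bytes (most-significant first): C5 68 2D 91 FC 77.
In big-endian order the high byte comes first in memory.
So the memory order matches the most-significant-first order: C5 68 2D 91 FC 77.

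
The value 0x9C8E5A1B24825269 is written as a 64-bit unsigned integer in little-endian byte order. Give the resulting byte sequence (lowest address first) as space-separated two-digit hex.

69 52 82 24 1B 5A 8E 9C

Split into bytes (most-significant first): 9C 8E 5A 1B 24 82 52 69.
In little-endian order the low byte comes first in memory.
So at ascending addresses the bytes are 69 52 82 24 1B 5A 8E 9C.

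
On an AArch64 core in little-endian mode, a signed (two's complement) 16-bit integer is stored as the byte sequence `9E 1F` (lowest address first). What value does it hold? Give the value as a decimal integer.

Little-endian stores the least-significant byte at the lowest address.
Reassemble most-significant byte first: 1F 9E → 0x1F9E.
0x1F9E = 8094.

8094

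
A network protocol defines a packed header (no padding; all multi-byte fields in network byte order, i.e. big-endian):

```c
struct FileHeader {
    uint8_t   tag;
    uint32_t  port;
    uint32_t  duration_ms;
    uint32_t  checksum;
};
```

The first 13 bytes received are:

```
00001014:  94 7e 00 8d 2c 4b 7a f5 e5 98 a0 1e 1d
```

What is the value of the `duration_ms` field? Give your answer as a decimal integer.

1266349541

`duration_ms` follows `tag` (1 B), `port` (4 B), so it starts at offset 1 + 4 = 5 and occupies 4 bytes.
Bytes at offsets 5..8: 4B 7A F5 E5.
Big-endian stores the most-significant byte at the lowest address.
The bytes are already most-significant first: 0x4B7AF5E5.
0x4B7AF5E5 = 1266349541.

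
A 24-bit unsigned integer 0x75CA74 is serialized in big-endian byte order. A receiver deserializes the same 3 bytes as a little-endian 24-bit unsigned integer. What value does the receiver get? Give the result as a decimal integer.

Stored big-endian, the bytes at ascending addresses are 75 CA 74.
Read back as little-endian, the first byte is least significant, giving 0x74CA75.
0x74CA75 = 7654005.

7654005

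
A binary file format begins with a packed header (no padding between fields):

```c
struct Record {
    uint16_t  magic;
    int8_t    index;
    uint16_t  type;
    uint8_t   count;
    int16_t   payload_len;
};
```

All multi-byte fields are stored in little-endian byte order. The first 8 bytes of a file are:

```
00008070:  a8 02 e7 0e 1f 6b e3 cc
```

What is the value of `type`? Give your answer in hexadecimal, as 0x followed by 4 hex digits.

`type` follows `magic` (2 B), `index` (1 B), so it starts at offset 2 + 1 = 3 and occupies 2 bytes.
Bytes at offsets 3..4: 0E 1F.
Little-endian: lowest address holds the least-significant byte.
Reassemble most-significant byte first: 1F 0E → 0x1F0E.

0x1F0E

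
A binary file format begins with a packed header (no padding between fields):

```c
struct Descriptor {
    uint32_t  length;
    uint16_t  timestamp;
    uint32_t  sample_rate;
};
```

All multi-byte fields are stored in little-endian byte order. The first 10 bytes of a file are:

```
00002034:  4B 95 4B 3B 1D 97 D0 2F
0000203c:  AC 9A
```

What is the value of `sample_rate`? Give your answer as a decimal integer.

2594975696

`sample_rate` follows `length` (4 B), `timestamp` (2 B), so it starts at offset 4 + 2 = 6 and occupies 4 bytes.
Bytes at offsets 6..9: D0 2F AC 9A.
Little-endian: lowest address holds the least-significant byte.
Reassemble most-significant byte first: 9A AC 2F D0 → 0x9AAC2FD0.
0x9AAC2FD0 = 2594975696.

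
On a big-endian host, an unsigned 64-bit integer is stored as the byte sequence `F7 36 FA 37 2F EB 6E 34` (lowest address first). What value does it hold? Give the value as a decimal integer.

Big-endian stores the most-significant byte at the lowest address.
The bytes are already most-significant first: 0xF736FA372FEB6E34.
0xF736FA372FEB6E34 = 17813700491044679220.

17813700491044679220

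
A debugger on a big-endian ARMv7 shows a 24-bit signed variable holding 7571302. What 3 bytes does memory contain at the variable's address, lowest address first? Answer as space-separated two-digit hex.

73 87 66

7571302 in hexadecimal, padded to 24 bits, is 0x738766.
Split into bytes (most-significant first): 73 87 66.
Big-endian: lowest address holds the most-significant byte.
So the memory order matches the most-significant-first order: 73 87 66.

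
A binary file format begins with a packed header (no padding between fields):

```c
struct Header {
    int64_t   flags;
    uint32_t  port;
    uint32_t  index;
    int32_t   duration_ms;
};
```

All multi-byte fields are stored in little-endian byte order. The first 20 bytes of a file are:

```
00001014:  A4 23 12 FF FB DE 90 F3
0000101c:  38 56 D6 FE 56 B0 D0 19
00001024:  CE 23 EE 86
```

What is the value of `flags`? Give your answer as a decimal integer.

-895971151949192284

`flags` is the first field, at byte offset 0, occupying 8 bytes.
Bytes at offsets 0..7: A4 23 12 FF FB DE 90 F3.
Little-endian stores the least-significant byte at the lowest address.
Reassemble most-significant byte first: F3 90 DE FB FF 12 23 A4 → 0xF390DEFBFF1223A4.
Top bit is set, so as a signed 64-bit value this is 0xF390DEFBFF1223A4 − 2^64 = -895971151949192284.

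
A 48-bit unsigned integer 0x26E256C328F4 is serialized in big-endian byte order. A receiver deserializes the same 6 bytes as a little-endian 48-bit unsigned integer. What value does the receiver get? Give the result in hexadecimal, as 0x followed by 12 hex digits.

0xF428C356E226

Stored big-endian, the bytes at ascending addresses are 26 E2 56 C3 28 F4.
Read back as little-endian, the first byte is least significant, giving 0xF428C356E226.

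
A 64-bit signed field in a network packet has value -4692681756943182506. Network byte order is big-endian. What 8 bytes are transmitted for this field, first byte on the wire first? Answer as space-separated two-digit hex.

Two's complement of -4692681756943182506 in 64 bits: 4692681756943182506 = 0x411FC131EE8DEAAA; invert → 0xBEE03ECE11721555; add 1 → 0xBEE03ECE11721556.
Split into bytes (most-significant first): BE E0 3E CE 11 72 15 56.
Big-endian stores the most-significant byte at the lowest address.
So the memory order matches the most-significant-first order: BE E0 3E CE 11 72 15 56.

BE E0 3E CE 11 72 15 56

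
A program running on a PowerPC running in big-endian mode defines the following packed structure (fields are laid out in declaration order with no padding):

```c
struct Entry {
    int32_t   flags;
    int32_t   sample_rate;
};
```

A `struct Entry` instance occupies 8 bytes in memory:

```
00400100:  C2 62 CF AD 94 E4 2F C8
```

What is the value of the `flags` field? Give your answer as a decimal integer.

`flags` is the first field, at byte offset 0, occupying 4 bytes.
Bytes at offsets 0..3: C2 62 CF AD.
In big-endian order the high byte comes first in memory.
The bytes are already most-significant first: 0xC262CFAD.
Top bit is set, so as a signed 32-bit value this is 0xC262CFAD − 2^32 = -1033711699.

-1033711699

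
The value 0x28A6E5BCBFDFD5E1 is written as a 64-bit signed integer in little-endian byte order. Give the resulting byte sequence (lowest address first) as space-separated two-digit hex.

E1 D5 DF BF BC E5 A6 28

Split into bytes (most-significant first): 28 A6 E5 BC BF DF D5 E1.
In little-endian order the low byte comes first in memory.
So at ascending addresses the bytes are E1 D5 DF BF BC E5 A6 28.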